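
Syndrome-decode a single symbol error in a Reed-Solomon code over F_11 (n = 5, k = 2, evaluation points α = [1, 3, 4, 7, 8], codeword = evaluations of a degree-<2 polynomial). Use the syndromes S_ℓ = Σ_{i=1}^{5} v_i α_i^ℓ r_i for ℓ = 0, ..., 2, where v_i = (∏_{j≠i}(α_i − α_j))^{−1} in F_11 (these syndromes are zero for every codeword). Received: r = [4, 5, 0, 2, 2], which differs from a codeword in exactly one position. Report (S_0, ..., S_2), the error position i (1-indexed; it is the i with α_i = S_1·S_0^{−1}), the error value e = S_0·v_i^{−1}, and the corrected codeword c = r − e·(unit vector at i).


S = (10, 4, 6), error at position 4, error magnitude e = 6, c = [4, 5, 0, 7, 2].

Step 1: column multipliers v_i = (∏_{j≠i}(α_i − α_j))^{−1} mod 11.
  i = 1 (α = 1): (1−3)(1−4)(1−7)(1−8) = (−2)·(−3)·(−6)·(−7) = 252 ≡ 10, so v_1 = 10^{−1} = 10 (mod 11).
  i = 2 (α = 3): (3−1)(3−4)(3−7)(3−8) = 2·(−1)·(−4)·(−5) = −40 ≡ 4, so v_2 = 4^{−1} = 3 (mod 11).
  i = 3 (α = 4): (4−1)(4−3)(4−7)(4−8) = 3·1·(−3)·(−4) = 36 ≡ 3, so v_3 = 3^{−1} = 4 (mod 11).
  i = 4 (α = 7): (7−1)(7−3)(7−4)(7−8) = 6·4·3·(−1) = −72 ≡ 5, so v_4 = 5^{−1} = 9 (mod 11).
  i = 5 (α = 8): (8−1)(8−3)(8−4)(8−7) = 7·5·4·1 = 140 ≡ 8, so v_5 = 8^{−1} = 7 (mod 11).
  v = [10, 3, 4, 9, 7].
Step 2: syndromes of r = [4, 5, 0, 2, 2] (all sums mod 11).
  S_0 = Σ v_i r_i = 10·4 + 3·5 + 4·0 + 9·2 + 7·2 = 87 ≡ 10.
  S_1 = Σ v_i α_i r_i = 10·1·4 + 3·3·5 + 4·4·0 + 9·7·2 + 7·8·2 = 323 ≡ 4.
  α_i^2 mod 11 = [1, 9, 5, 5, 9].
  S_2 = Σ v_i α_i^2 r_i = 10·1·4 + 3·9·5 + 4·5·0 + 9·5·2 + 7·9·2 = 391 ≡ 6.
  S = (10, 4, 6) ≠ 0, so r is not a codeword (an error is present).
Step 3: locate the error. For a single error e at position i, S_ℓ = v_i·e·α_i^ℓ, so α_err = S_1/S_0.
  S_0^{−1} = 10^{−1} = 10 (mod 11), so α_err = 4·10 = 40 ≡ 7 = α_4. Error position i = 4.
  Consistency check: S_2/S_1 = 6·3 = 18 ≡ 7 = α_err ✓ (single-error assumption holds).
Step 4: error magnitude e = S_0/v_4 = S_0·∏_{j≠4}(α_4 − α_j) = 10·5 = 50 ≡ 6 (mod 11).
Step 5: correct position 4: c_4 = r_4 − e = 2 − 6 ≡ 7 (mod 11). Hence c = [4, 5, 0, 7, 2].
  Check: interpolating c through the α_i gives m(x) = 9 + 6·x (degree < 2) with m(α_i) = c_i for every i, so c is indeed a codeword.


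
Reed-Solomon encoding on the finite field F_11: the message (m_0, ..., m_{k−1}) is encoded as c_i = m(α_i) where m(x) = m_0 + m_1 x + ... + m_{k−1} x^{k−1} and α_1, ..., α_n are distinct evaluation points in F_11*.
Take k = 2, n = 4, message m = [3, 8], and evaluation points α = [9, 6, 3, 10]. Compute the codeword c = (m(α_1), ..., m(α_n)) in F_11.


c = [9, 7, 5, 6]

Message polynomial: m(x) = 3 + 8·x (mod 11).
For each evaluation point α_i, compute m(α_i) mod 11:
  α_1 = 9: Horner steps 8 → 9, so m(9) = 9.
  α_2 = 6: Horner steps 8 → 7, so m(6) = 7.
  α_3 = 3: Horner steps 8 → 5, so m(3) = 5.
  α_4 = 10: Horner steps 8 → 6, so m(10) = 6.
Codeword c = [9, 7, 5, 6] ∈ F_11^4.


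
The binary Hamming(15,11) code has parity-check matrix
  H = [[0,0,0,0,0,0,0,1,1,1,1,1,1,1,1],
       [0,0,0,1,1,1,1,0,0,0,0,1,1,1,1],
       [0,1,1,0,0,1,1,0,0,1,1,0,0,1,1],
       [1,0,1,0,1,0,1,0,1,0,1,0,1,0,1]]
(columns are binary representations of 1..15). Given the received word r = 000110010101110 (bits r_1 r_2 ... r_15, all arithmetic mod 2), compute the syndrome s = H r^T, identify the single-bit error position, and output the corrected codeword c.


s = (1, 1, 0, 0)^T, error position = 12, corrected codeword c = 000110010100110

Compute s = H r^T mod 2 one row at a time:
  s_1 = 1 + 0 + 1 + 0 + 1 + 1 + 1 + 0 = 5 ≡ 1 (mod 2).
  s_2 = 1 + 1 + 0 + 0 + 1 + 1 + 1 + 0 = 5 ≡ 1 (mod 2).
  s_3 = 0 + 0 + 0 + 0 + 1 + 0 + 1 + 0 = 2 ≡ 0 (mod 2).
  s_4 = 0 + 0 + 1 + 0 + 0 + 0 + 1 + 0 = 2 ≡ 0 (mod 2).
s = (1, 1, 0, 0)^T — this equals column 12 of H (binary 1100), so error is at position 12.
Correct: flip bit 12 of r = 000110010101110 to get c = 000110010100110.


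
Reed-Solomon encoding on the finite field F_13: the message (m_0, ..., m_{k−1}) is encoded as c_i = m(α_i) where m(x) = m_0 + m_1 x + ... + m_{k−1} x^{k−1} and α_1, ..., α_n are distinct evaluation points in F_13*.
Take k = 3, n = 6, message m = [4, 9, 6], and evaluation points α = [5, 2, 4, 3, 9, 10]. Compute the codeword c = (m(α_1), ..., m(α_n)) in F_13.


c = [4, 7, 6, 7, 12, 5]

Message polynomial: m(x) = 4 + 9·x + 6·x^2 (mod 13).
For each evaluation point α_i, compute m(α_i) mod 13:
  α_1 = 5: Horner steps 6 → 0 → 4, so m(5) = 4.
  α_2 = 2: Horner steps 6 → 8 → 7, so m(2) = 7.
  α_3 = 4: Horner steps 6 → 7 → 6, so m(4) = 6.
  α_4 = 3: Horner steps 6 → 1 → 7, so m(3) = 7.
  α_5 = 9: Horner steps 6 → 11 → 12, so m(9) = 12.
  α_6 = 10: Horner steps 6 → 4 → 5, so m(10) = 5.
Codeword c = [4, 7, 6, 7, 12, 5] ∈ F_13^6.


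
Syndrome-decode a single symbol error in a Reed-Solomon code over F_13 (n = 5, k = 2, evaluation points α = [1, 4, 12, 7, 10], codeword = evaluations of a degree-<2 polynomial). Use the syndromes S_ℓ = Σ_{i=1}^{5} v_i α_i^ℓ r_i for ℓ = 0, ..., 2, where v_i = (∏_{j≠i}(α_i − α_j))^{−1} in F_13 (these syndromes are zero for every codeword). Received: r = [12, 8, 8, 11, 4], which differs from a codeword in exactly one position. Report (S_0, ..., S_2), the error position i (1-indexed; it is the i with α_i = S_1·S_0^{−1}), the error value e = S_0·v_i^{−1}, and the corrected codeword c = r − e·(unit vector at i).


S = (12, 9, 10), error at position 2, error magnitude e = 3, c = [12, 5, 8, 11, 4].

Step 1: column multipliers v_i = (∏_{j≠i}(α_i − α_j))^{−1} mod 13.
  i = 1 (α = 1): (1−4)(1−12)(1−7)(1−10) = (−3)·(−11)·(−6)·(−9) = 1782 ≡ 1, so v_1 = 1^{−1} = 1 (mod 13).
  i = 2 (α = 4): (4−1)(4−12)(4−7)(4−10) = 3·(−8)·(−3)·(−6) = −432 ≡ 10, so v_2 = 10^{−1} = 4 (mod 13).
  i = 3 (α = 12): (12−1)(12−4)(12−7)(12−10) = 11·8·5·2 = 880 ≡ 9, so v_3 = 9^{−1} = 3 (mod 13).
  i = 4 (α = 7): (7−1)(7−4)(7−12)(7−10) = 6·3·(−5)·(−3) = 270 ≡ 10, so v_4 = 10^{−1} = 4 (mod 13).
  i = 5 (α = 10): (10−1)(10−4)(10−12)(10−7) = 9·6·(−2)·3 = −324 ≡ 1, so v_5 = 1^{−1} = 1 (mod 13).
  v = [1, 4, 3, 4, 1].
Step 2: syndromes of r = [12, 8, 8, 11, 4] (all sums mod 13).
  S_0 = Σ v_i r_i = 1·12 + 4·8 + 3·8 + 4·11 + 1·4 = 116 ≡ 12.
  S_1 = Σ v_i α_i r_i = 1·1·12 + 4·4·8 + 3·12·8 + 4·7·11 + 1·10·4 = 776 ≡ 9.
  α_i^2 mod 13 = [1, 3, 1, 10, 9].
  S_2 = Σ v_i α_i^2 r_i = 1·1·12 + 4·3·8 + 3·1·8 + 4·10·11 + 1·9·4 = 608 ≡ 10.
  S = (12, 9, 10) ≠ 0, so r is not a codeword (an error is present).
Step 3: locate the error. For a single error e at position i, S_ℓ = v_i·e·α_i^ℓ, so α_err = S_1/S_0.
  S_0^{−1} = 12^{−1} = 12 (mod 13), so α_err = 9·12 = 108 ≡ 4 = α_2. Error position i = 2.
  Consistency check: S_2/S_1 = 10·3 = 30 ≡ 4 = α_err ✓ (single-error assumption holds).
Step 4: error magnitude e = S_0/v_2 = S_0·∏_{j≠2}(α_2 − α_j) = 12·10 = 120 ≡ 3 (mod 13).
Step 5: correct position 2: c_2 = r_2 − e = 8 − 3 ≡ 5 (mod 13). Hence c = [12, 5, 8, 11, 4].
  Check: interpolating c through the α_i gives m(x) = 10 + 2·x (degree < 2) with m(α_i) = c_i for every i, so c is indeed a codeword.


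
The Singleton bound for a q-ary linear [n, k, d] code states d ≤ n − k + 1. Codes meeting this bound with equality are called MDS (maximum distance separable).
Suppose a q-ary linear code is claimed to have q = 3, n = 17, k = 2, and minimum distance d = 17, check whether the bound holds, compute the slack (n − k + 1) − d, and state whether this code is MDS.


Singleton RHS = n − k + 1 = 16, slack = -1, bound violated (no such code; not MDS).

Singleton bound: d ≤ n − k + 1.
Here n = 17, k = 2, so n − k + 1 = 16.
Given d = 17, check d ≤ 16: NO.
Slack = (n − k + 1) − d = -1.
The slack is negative: d = 17 exceeds n − k + 1 = 16 by 1, so the Singleton bound is violated and no linear [17, 2, 17]_3 code can exist. In particular it is not MDS (MDS requires d = n − k + 1 exactly).
Description: the claimed parameters are [17, 2, 17]_3; such a code would be impossible (violates the Singleton bound).


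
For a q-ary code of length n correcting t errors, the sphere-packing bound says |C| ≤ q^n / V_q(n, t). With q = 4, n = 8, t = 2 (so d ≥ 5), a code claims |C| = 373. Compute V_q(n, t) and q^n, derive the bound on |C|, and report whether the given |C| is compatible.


V_q(n, t) = 277, q^n = 65536, Hamming bound = 236, |C| = 373 > bound (violated).

Step 1: Compute V_q(n, t) = Σ_{j=0}^2 C(n, j) (q−1)^j.
  j = 0: C(8,0)·(3)^0 = 1·1 = 1.
  j = 1: C(8,1)·(3)^1 = 8·3 = 24.
  j = 2: C(8,2)·(3)^2 = 28·9 = 252.
  V_q(n, t) = 1 + 24 + 252 = 277.
Step 2: q^n = 4^8 = 65536.
Step 3: Hamming bound ⌊q^n / V_q(n,t)⌋ = ⌊65536/277⌋ = 236.
Step 4: Compare |C| = 373 to 236: violated.
The claimed |C| lies above the Hamming bound, so no 4-ary code of length 8 with d ≥ 5 can have 373 codewords.


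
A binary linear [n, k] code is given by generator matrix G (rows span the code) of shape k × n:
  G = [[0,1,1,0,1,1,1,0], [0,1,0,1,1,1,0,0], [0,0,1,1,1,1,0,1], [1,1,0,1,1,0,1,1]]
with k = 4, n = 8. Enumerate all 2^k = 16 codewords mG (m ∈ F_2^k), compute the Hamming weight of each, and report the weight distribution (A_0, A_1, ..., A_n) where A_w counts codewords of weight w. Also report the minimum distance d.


Weight distribution: A_0 = 1, A_2 = 1, A_3 = 2, A_4 = 5, A_5 = 6, A_6 = 1. Minimum distance d = 2.

Enumerate all 2^4 = 16 messages m ∈ F_2^4.
For each, compute codeword c = mG in F_2^8, then tally its weight.
  m = 0000 → c = 00000000, weight = 0.
  m = 1000 → c = 01101110, weight = 5.
  m = 0100 → c = 01011100, weight = 4.
  m = 1100 → c = 00110010, weight = 3.
  m = 0010 → c = 00111101, weight = 5.
  m = 1010 → c = 01010011, weight = 4.
  m = 0110 → c = 01100001, weight = 3.
  m = 1110 → c = 00001111, weight = 4.
  m = 0001 → c = 11011011, weight = 6.
  m = 1001 → c = 10110101, weight = 5.
  m = 0101 → c = 10000111, weight = 4.
  m = 1101 → c = 11101001, weight = 5.
  m = 0011 → c = 11100110, weight = 5.
  m = 1011 → c = 10001000, weight = 2.
  m = 0111 → c = 10111010, weight = 5.
  m = 1111 → c = 11010100, weight = 4.
Tally weights:
  weight 0: 1 codewords.
  weight 2: 1 codewords.
  weight 3: 2 codewords.
  weight 4: 5 codewords.
  weight 5: 6 codewords.
  weight 6: 1 codewords.
Minimum distance d = smallest w > 0 with A_w > 0 = 2.
Sanity: Σ A_w = 16 = 2^4 = 16 ✓.


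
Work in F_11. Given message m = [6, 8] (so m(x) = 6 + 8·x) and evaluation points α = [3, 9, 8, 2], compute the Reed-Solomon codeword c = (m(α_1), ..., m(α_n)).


c = [8, 1, 4, 0]

Message polynomial: m(x) = 6 + 8·x (mod 11).
For each evaluation point α_i, compute m(α_i) mod 11:
  α_1 = 3: Horner steps 8 → 8, so m(3) = 8.
  α_2 = 9: Horner steps 8 → 1, so m(9) = 1.
  α_3 = 8: Horner steps 8 → 4, so m(8) = 4.
  α_4 = 2: Horner steps 8 → 0, so m(2) = 0.
Codeword c = [8, 1, 4, 0] ∈ F_11^4.


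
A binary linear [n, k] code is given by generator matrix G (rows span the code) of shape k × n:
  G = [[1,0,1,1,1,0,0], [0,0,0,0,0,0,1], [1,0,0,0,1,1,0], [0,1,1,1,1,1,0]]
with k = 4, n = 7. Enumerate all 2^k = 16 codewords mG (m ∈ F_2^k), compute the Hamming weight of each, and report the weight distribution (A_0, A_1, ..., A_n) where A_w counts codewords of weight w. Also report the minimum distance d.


Weight distribution: A_0 = 1, A_1 = 1, A_2 = 1, A_3 = 4, A_4 = 5, A_5 = 3, A_6 = 1. Minimum distance d = 1.

Enumerate all 2^4 = 16 messages m ∈ F_2^4.
For each, compute codeword c = mG in F_2^7, then tally its weight.
  m = 0000 → c = 0000000, weight = 0.
  m = 1000 → c = 1011100, weight = 4.
  m = 0100 → c = 0000001, weight = 1.
  m = 1100 → c = 1011101, weight = 5.
  m = 0010 → c = 1000110, weight = 3.
  m = 1010 → c = 0011010, weight = 3.
  m = 0110 → c = 1000111, weight = 4.
  m = 1110 → c = 0011011, weight = 4.
  m = 0001 → c = 0111110, weight = 5.
  m = 1001 → c = 1100010, weight = 3.
  m = 0101 → c = 0111111, weight = 6.
  m = 1101 → c = 1100011, weight = 4.
  m = 0011 → c = 1111000, weight = 4.
  m = 1011 → c = 0100100, weight = 2.
  m = 0111 → c = 1111001, weight = 5.
  m = 1111 → c = 0100101, weight = 3.
Tally weights:
  weight 0: 1 codewords.
  weight 1: 1 codewords.
  weight 2: 1 codewords.
  weight 3: 4 codewords.
  weight 4: 5 codewords.
  weight 5: 3 codewords.
  weight 6: 1 codewords.
Minimum distance d = smallest w > 0 with A_w > 0 = 1.
Sanity: Σ A_w = 16 = 2^4 = 16 ✓.


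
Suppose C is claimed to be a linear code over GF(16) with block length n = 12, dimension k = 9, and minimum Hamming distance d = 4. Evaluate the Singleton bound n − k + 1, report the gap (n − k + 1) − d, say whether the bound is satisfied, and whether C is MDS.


Singleton RHS = n − k + 1 = 4, slack = 0, bound satisfied, MDS.

Singleton bound: d ≤ n − k + 1.
Here n = 12, k = 9, so n − k + 1 = 4.
Given d = 4, check d ≤ 4: YES.
Slack = (n − k + 1) − d = 0.
The code is MDS (slack = 0).
Description: the claimed parameters are [12, 9, 4]_16; such a code would be MDS (meets Singleton bound).


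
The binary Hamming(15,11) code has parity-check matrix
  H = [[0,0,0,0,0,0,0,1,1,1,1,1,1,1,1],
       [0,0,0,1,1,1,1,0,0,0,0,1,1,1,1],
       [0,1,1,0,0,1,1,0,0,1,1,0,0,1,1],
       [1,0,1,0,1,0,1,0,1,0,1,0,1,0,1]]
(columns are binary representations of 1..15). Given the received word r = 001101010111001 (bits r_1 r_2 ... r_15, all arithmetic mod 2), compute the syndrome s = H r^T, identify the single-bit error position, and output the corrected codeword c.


s = (1, 0, 1, 1)^T, error position = 11, corrected codeword c = 001101010101001

Compute s = H r^T mod 2 one row at a time:
  s_1 = 1 + 0 + 1 + 1 + 1 + 0 + 0 + 1 = 5 ≡ 1 (mod 2).
  s_2 = 1 + 0 + 1 + 0 + 1 + 0 + 0 + 1 = 4 ≡ 0 (mod 2).
  s_3 = 0 + 1 + 1 + 0 + 1 + 1 + 0 + 1 = 5 ≡ 1 (mod 2).
  s_4 = 0 + 1 + 0 + 0 + 0 + 1 + 0 + 1 = 3 ≡ 1 (mod 2).
s = (1, 0, 1, 1)^T — this equals column 11 of H (binary 1011), so error is at position 11.
Correct: flip bit 11 of r = 001101010111001 to get c = 001101010101001.


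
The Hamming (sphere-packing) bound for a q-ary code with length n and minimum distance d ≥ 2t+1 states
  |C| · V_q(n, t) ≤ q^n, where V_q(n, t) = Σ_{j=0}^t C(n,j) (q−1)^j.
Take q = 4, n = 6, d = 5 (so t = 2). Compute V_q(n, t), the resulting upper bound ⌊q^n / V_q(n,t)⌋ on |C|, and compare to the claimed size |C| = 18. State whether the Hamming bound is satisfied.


V_q(n, t) = 154, q^n = 4096, Hamming bound = 26, |C| = 18 ≤ bound (satisfied).

Step 1: Compute V_q(n, t) = Σ_{j=0}^2 C(n, j) (q−1)^j.
  j = 0: C(6,0)·(3)^0 = 1·1 = 1.
  j = 1: C(6,1)·(3)^1 = 6·3 = 18.
  j = 2: C(6,2)·(3)^2 = 15·9 = 135.
  V_q(n, t) = 1 + 18 + 135 = 154.
Step 2: q^n = 4^6 = 4096.
Step 3: Hamming bound ⌊q^n / V_q(n,t)⌋ = ⌊4096/154⌋ = 26.
Step 4: Compare |C| = 18 to 26: satisfied.
The claimed |C| lies below the Hamming bound.


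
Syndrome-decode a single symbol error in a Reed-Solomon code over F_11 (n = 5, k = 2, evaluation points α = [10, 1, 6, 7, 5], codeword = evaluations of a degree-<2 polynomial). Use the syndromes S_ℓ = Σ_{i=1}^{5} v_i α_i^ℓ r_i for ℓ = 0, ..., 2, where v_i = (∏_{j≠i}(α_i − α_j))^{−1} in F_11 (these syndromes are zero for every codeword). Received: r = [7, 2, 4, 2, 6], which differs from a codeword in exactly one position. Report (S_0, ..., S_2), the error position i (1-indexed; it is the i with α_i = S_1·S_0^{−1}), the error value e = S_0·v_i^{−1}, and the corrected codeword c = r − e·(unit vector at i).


S = (5, 5, 5), error at position 2, error magnitude e = 10, c = [7, 3, 4, 2, 6].

Step 1: column multipliers v_i = (∏_{j≠i}(α_i − α_j))^{−1} mod 11.
  i = 1 (α = 10): (10−1)(10−6)(10−7)(10−5) = 9·4·3·5 = 540 ≡ 1, so v_1 = 1^{−1} = 1 (mod 11).
  i = 2 (α = 1): (1−10)(1−6)(1−7)(1−5) = (−9)·(−5)·(−6)·(−4) = 1080 ≡ 2, so v_2 = 2^{−1} = 6 (mod 11).
  i = 3 (α = 6): (6−10)(6−1)(6−7)(6−5) = (−4)·5·(−1)·1 = 20 ≡ 9, so v_3 = 9^{−1} = 5 (mod 11).
  i = 4 (α = 7): (7−10)(7−1)(7−6)(7−5) = (−3)·6·1·2 = −36 ≡ 8, so v_4 = 8^{−1} = 7 (mod 11).
  i = 5 (α = 5): (5−10)(5−1)(5−6)(5−7) = (−5)·4·(−1)·(−2) = −40 ≡ 4, so v_5 = 4^{−1} = 3 (mod 11).
  v = [1, 6, 5, 7, 3].
Step 2: syndromes of r = [7, 2, 4, 2, 6] (all sums mod 11).
  S_0 = Σ v_i r_i = 1·7 + 6·2 + 5·4 + 7·2 + 3·6 = 71 ≡ 5.
  S_1 = Σ v_i α_i r_i = 1·10·7 + 6·1·2 + 5·6·4 + 7·7·2 + 3·5·6 = 390 ≡ 5.
  α_i^2 mod 11 = [1, 1, 3, 5, 3].
  S_2 = Σ v_i α_i^2 r_i = 1·1·7 + 6·1·2 + 5·3·4 + 7·5·2 + 3·3·6 = 203 ≡ 5.
  S = (5, 5, 5) ≠ 0, so r is not a codeword (an error is present).
Step 3: locate the error. For a single error e at position i, S_ℓ = v_i·e·α_i^ℓ, so α_err = S_1/S_0.
  S_0^{−1} = 5^{−1} = 9 (mod 11), so α_err = 5·9 = 45 ≡ 1 = α_2. Error position i = 2.
  Consistency check: S_2/S_1 = 5·9 = 45 ≡ 1 = α_err ✓ (single-error assumption holds).
Step 4: error magnitude e = S_0/v_2 = S_0·∏_{j≠2}(α_2 − α_j) = 5·2 = 10 ≡ 10 (mod 11).
Step 5: correct position 2: c_2 = r_2 − e = 2 − 10 ≡ 3 (mod 11). Hence c = [7, 3, 4, 2, 6].
  Check: interpolating c through the α_i gives m(x) = 5 + 9·x (degree < 2) with m(α_i) = c_i for every i, so c is indeed a codeword.


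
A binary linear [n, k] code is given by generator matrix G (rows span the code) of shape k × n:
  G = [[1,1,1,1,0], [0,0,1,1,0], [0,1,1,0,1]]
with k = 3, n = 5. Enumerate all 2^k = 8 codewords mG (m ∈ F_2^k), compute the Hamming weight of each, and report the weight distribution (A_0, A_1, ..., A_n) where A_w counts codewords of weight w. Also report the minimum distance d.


Weight distribution: A_0 = 1, A_2 = 2, A_3 = 4, A_4 = 1. Minimum distance d = 2.

Enumerate all 2^3 = 8 messages m ∈ F_2^3.
For each, compute codeword c = mG in F_2^5, then tally its weight.
  m = 000 → c = 00000, weight = 0.
  m = 100 → c = 11110, weight = 4.
  m = 010 → c = 00110, weight = 2.
  m = 110 → c = 11000, weight = 2.
  m = 001 → c = 01101, weight = 3.
  m = 101 → c = 10011, weight = 3.
  m = 011 → c = 01011, weight = 3.
  m = 111 → c = 10101, weight = 3.
Tally weights:
  weight 0: 1 codewords.
  weight 2: 2 codewords.
  weight 3: 4 codewords.
  weight 4: 1 codewords.
Minimum distance d = smallest w > 0 with A_w > 0 = 2.
Sanity: Σ A_w = 8 = 2^3 = 8 ✓.


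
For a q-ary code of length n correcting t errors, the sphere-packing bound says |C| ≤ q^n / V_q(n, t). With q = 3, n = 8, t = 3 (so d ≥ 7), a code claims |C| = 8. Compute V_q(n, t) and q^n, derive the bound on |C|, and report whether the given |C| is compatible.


V_q(n, t) = 577, q^n = 6561, Hamming bound = 11, |C| = 8 ≤ bound (satisfied).

Step 1: Compute V_q(n, t) = Σ_{j=0}^3 C(n, j) (q−1)^j.
  j = 0: C(8,0)·(2)^0 = 1·1 = 1.
  j = 1: C(8,1)·(2)^1 = 8·2 = 16.
  j = 2: C(8,2)·(2)^2 = 28·4 = 112.
  j = 3: C(8,3)·(2)^3 = 56·8 = 448.
  V_q(n, t) = 1 + 16 + 112 + 448 = 577.
Step 2: q^n = 3^8 = 6561.
Step 3: Hamming bound ⌊q^n / V_q(n,t)⌋ = ⌊6561/577⌋ = 11.
Step 4: Compare |C| = 8 to 11: satisfied.
The claimed |C| lies below the Hamming bound.


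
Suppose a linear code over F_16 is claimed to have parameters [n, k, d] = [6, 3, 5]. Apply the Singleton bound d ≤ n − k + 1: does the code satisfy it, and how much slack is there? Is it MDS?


Singleton RHS = n − k + 1 = 4, slack = -1, bound violated (no such code; not MDS).

Singleton bound: d ≤ n − k + 1.
Here n = 6, k = 3, so n − k + 1 = 4.
Given d = 5, check d ≤ 4: NO.
Slack = (n − k + 1) − d = -1.
The slack is negative: d = 5 exceeds n − k + 1 = 4 by 1, so the Singleton bound is violated and no linear [6, 3, 5]_16 code can exist. In particular it is not MDS (MDS requires d = n − k + 1 exactly).
Description: the claimed parameters are [6, 3, 5]_16; such a code would be impossible (violates the Singleton bound).


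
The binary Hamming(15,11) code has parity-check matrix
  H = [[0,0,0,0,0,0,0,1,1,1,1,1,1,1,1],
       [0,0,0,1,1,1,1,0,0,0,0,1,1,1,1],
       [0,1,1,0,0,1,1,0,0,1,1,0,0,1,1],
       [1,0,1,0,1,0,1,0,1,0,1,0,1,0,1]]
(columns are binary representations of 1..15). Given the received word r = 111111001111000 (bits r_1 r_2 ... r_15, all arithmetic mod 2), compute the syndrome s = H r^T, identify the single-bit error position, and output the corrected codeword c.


s = (0, 0, 1, 1)^T, error position = 3, corrected codeword c = 110111001111000

Compute s = H r^T mod 2 one row at a time:
  s_1 = 0 + 1 + 1 + 1 + 1 + 0 + 0 + 0 = 4 ≡ 0 (mod 2).
  s_2 = 1 + 1 + 1 + 0 + 1 + 0 + 0 + 0 = 4 ≡ 0 (mod 2).
  s_3 = 1 + 1 + 1 + 0 + 1 + 1 + 0 + 0 = 5 ≡ 1 (mod 2).
  s_4 = 1 + 1 + 1 + 0 + 1 + 1 + 0 + 0 = 5 ≡ 1 (mod 2).
s = (0, 0, 1, 1)^T — this equals column 3 of H (binary 0011), so error is at position 3.
Correct: flip bit 3 of r = 111111001111000 to get c = 110111001111000.


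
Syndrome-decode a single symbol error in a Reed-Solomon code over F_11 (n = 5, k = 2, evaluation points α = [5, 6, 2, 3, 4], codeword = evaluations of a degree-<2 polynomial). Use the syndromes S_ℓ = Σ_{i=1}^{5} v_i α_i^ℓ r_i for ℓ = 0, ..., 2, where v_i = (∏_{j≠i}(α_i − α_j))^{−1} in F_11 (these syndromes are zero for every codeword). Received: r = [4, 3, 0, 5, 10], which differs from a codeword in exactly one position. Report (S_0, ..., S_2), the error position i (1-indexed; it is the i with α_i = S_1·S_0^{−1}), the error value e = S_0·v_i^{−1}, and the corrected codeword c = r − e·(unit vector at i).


S = (8, 4, 2), error at position 2, error magnitude e = 5, c = [4, 9, 0, 5, 10].

Step 1: column multipliers v_i = (∏_{j≠i}(α_i − α_j))^{−1} mod 11.
  i = 1 (α = 5): (5−6)(5−2)(5−3)(5−4) = (−1)·3·2·1 = −6 ≡ 5, so v_1 = 5^{−1} = 9 (mod 11).
  i = 2 (α = 6): (6−5)(6−2)(6−3)(6−4) = 1·4·3·2 = 24 ≡ 2, so v_2 = 2^{−1} = 6 (mod 11).
  i = 3 (α = 2): (2−5)(2−6)(2−3)(2−4) = (−3)·(−4)·(−1)·(−2) = 24 ≡ 2, so v_3 = 2^{−1} = 6 (mod 11).
  i = 4 (α = 3): (3−5)(3−6)(3−2)(3−4) = (−2)·(−3)·1·(−1) = −6 ≡ 5, so v_4 = 5^{−1} = 9 (mod 11).
  i = 5 (α = 4): (4−5)(4−6)(4−2)(4−3) = (−1)·(−2)·2·1 = 4 ≡ 4, so v_5 = 4^{−1} = 3 (mod 11).
  v = [9, 6, 6, 9, 3].
Step 2: syndromes of r = [4, 3, 0, 5, 10] (all sums mod 11).
  S_0 = Σ v_i r_i = 9·4 + 6·3 + 6·0 + 9·5 + 3·10 = 129 ≡ 8.
  S_1 = Σ v_i α_i r_i = 9·5·4 + 6·6·3 + 6·2·0 + 9·3·5 + 3·4·10 = 543 ≡ 4.
  α_i^2 mod 11 = [3, 3, 4, 9, 5].
  S_2 = Σ v_i α_i^2 r_i = 9·3·4 + 6·3·3 + 6·4·0 + 9·9·5 + 3·5·10 = 717 ≡ 2.
  S = (8, 4, 2) ≠ 0, so r is not a codeword (an error is present).
Step 3: locate the error. For a single error e at position i, S_ℓ = v_i·e·α_i^ℓ, so α_err = S_1/S_0.
  S_0^{−1} = 8^{−1} = 7 (mod 11), so α_err = 4·7 = 28 ≡ 6 = α_2. Error position i = 2.
  Consistency check: S_2/S_1 = 2·3 = 6 ≡ 6 = α_err ✓ (single-error assumption holds).
Step 4: error magnitude e = S_0/v_2 = S_0·∏_{j≠2}(α_2 − α_j) = 8·2 = 16 ≡ 5 (mod 11).
Step 5: correct position 2: c_2 = r_2 − e = 3 − 5 ≡ 9 (mod 11). Hence c = [4, 9, 0, 5, 10].
  Check: interpolating c through the α_i gives m(x) = 1 + 5·x (degree < 2) with m(α_i) = c_i for every i, so c is indeed a codeword.


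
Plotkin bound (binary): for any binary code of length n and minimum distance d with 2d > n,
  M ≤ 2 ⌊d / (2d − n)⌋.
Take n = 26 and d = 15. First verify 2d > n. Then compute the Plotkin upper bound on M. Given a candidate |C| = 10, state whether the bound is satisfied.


Plotkin bound M ≤ 6; given |C| = 10 > bound (violated).

Check applicability: 2d = 30, n = 26.
2d − n = 4 > 0, so Plotkin applies.
Compute d/(2d−n) = 15/4 ≈ 3.7500.
⌊d/(2d−n)⌋ = 3.
Plotkin bound: M ≤ 2·3 = 6.
Given |C| = 10, check: VIOLATED.
This |C| is above the Plotkin bound, so no binary code with n = 26, d = 15 and 10 codewords exists.


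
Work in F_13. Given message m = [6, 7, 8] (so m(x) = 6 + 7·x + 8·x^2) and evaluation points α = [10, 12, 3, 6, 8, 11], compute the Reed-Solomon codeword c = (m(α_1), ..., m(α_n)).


c = [5, 7, 8, 11, 2, 11]

Message polynomial: m(x) = 6 + 7·x + 8·x^2 (mod 13).
For each evaluation point α_i, compute m(α_i) mod 13:
  α_1 = 10: Horner steps 8 → 9 → 5, so m(10) = 5.
  α_2 = 12: Horner steps 8 → 12 → 7, so m(12) = 7.
  α_3 = 3: Horner steps 8 → 5 → 8, so m(3) = 8.
  α_4 = 6: Horner steps 8 → 3 → 11, so m(6) = 11.
  α_5 = 8: Horner steps 8 → 6 → 2, so m(8) = 2.
  α_6 = 11: Horner steps 8 → 4 → 11, so m(11) = 11.
Codeword c = [5, 7, 8, 11, 2, 11] ∈ F_13^6.


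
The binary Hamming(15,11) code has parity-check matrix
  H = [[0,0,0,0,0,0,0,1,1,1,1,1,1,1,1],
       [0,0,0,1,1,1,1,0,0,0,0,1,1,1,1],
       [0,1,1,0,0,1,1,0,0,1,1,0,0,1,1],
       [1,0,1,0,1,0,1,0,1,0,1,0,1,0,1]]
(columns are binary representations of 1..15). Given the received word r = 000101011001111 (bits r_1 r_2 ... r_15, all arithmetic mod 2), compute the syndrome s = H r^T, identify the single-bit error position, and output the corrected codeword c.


s = (0, 0, 1, 1)^T, error position = 3, corrected codeword c = 001101011001111

Compute s = H r^T mod 2 one row at a time:
  s_1 = 1 + 1 + 0 + 0 + 1 + 1 + 1 + 1 = 6 ≡ 0 (mod 2).
  s_2 = 1 + 0 + 1 + 0 + 1 + 1 + 1 + 1 = 6 ≡ 0 (mod 2).
  s_3 = 0 + 0 + 1 + 0 + 0 + 0 + 1 + 1 = 3 ≡ 1 (mod 2).
  s_4 = 0 + 0 + 0 + 0 + 1 + 0 + 1 + 1 = 3 ≡ 1 (mod 2).
s = (0, 0, 1, 1)^T — this equals column 3 of H (binary 0011), so error is at position 3.
Correct: flip bit 3 of r = 000101011001111 to get c = 001101011001111.


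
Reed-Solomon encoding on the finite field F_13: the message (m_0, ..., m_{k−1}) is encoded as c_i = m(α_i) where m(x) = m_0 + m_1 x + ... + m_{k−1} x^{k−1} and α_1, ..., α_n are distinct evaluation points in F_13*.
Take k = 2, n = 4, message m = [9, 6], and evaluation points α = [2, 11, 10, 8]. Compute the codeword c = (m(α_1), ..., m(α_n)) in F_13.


c = [8, 10, 4, 5]

Message polynomial: m(x) = 9 + 6·x (mod 13).
For each evaluation point α_i, compute m(α_i) mod 13:
  α_1 = 2: Horner steps 6 → 8, so m(2) = 8.
  α_2 = 11: Horner steps 6 → 10, so m(11) = 10.
  α_3 = 10: Horner steps 6 → 4, so m(10) = 4.
  α_4 = 8: Horner steps 6 → 5, so m(8) = 5.
Codeword c = [8, 10, 4, 5] ∈ F_13^4.


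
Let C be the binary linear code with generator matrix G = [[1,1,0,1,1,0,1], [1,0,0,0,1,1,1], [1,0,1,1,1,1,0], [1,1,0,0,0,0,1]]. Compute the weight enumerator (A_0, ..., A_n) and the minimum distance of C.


Weight distribution: A_0 = 1, A_2 = 1, A_3 = 6, A_4 = 5, A_5 = 2, A_6 = 1. Minimum distance d = 2.

Enumerate all 2^4 = 16 messages m ∈ F_2^4.
For each, compute codeword c = mG in F_2^7, then tally its weight.
  m = 0000 → c = 0000000, weight = 0.
  m = 1000 → c = 1101101, weight = 5.
  m = 0100 → c = 1000111, weight = 4.
  m = 1100 → c = 0101010, weight = 3.
  m = 0010 → c = 1011110, weight = 5.
  m = 1010 → c = 0110011, weight = 4.
  m = 0110 → c = 0011001, weight = 3.
  m = 1110 → c = 1110100, weight = 4.
  m = 0001 → c = 1100001, weight = 3.
  m = 1001 → c = 0001100, weight = 2.
  m = 0101 → c = 0100110, weight = 3.
  m = 1101 → c = 1001011, weight = 4.
  m = 0011 → c = 0111111, weight = 6.
  m = 1011 → c = 1010010, weight = 3.
  m = 0111 → c = 1111000, weight = 4.
  m = 1111 → c = 0010101, weight = 3.
Tally weights:
  weight 0: 1 codewords.
  weight 2: 1 codewords.
  weight 3: 6 codewords.
  weight 4: 5 codewords.
  weight 5: 2 codewords.
  weight 6: 1 codewords.
Minimum distance d = smallest w > 0 with A_w > 0 = 2.
Sanity: Σ A_w = 16 = 2^4 = 16 ✓.


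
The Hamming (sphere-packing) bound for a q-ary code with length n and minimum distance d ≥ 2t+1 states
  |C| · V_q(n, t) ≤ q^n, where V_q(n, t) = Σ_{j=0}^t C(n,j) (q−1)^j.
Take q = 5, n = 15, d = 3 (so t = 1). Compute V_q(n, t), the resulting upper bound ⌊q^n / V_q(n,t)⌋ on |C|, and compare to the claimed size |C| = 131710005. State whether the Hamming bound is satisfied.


V_q(n, t) = 61, q^n = 30517578125, Hamming bound = 500288165, |C| = 131710005 ≤ bound (satisfied).

Step 1: Compute V_q(n, t) = Σ_{j=0}^1 C(n, j) (q−1)^j.
  j = 0: C(15,0)·(4)^0 = 1·1 = 1.
  j = 1: C(15,1)·(4)^1 = 15·4 = 60.
  V_q(n, t) = 1 + 60 = 61.
Step 2: q^n = 5^15 = 30517578125.
Step 3: Hamming bound ⌊q^n / V_q(n,t)⌋ = ⌊30517578125/61⌋ = 500288165.
Step 4: Compare |C| = 131710005 to 500288165: satisfied.
The claimed |C| lies below the Hamming bound.


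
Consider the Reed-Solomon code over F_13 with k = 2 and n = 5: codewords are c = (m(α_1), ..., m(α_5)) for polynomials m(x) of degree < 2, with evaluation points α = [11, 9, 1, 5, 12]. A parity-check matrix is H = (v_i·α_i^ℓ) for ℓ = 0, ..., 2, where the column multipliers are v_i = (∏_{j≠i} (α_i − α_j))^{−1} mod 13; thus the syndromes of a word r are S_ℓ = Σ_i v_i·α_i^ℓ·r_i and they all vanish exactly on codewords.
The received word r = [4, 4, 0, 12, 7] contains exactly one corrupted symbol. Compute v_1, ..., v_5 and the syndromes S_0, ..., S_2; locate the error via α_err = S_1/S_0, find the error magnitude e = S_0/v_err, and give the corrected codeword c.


S = (11, 8, 7), error at position 2, error magnitude e = 6, c = [4, 11, 0, 12, 7].

Step 1: column multipliers v_i = (∏_{j≠i}(α_i − α_j))^{−1} mod 13.
  i = 1 (α = 11): (11−9)(11−1)(11−5)(11−12) = 2·10·6·(−1) = −120 ≡ 10, so v_1 = 10^{−1} = 4 (mod 13).
  i = 2 (α = 9): (9−11)(9−1)(9−5)(9−12) = (−2)·8·4·(−3) = 192 ≡ 10, so v_2 = 10^{−1} = 4 (mod 13).
  i = 3 (α = 1): (1−11)(1−9)(1−5)(1−12) = (−10)·(−8)·(−4)·(−11) = 3520 ≡ 10, so v_3 = 10^{−1} = 4 (mod 13).
  i = 4 (α = 5): (5−11)(5−9)(5−1)(5−12) = (−6)·(−4)·4·(−7) = −672 ≡ 4, so v_4 = 4^{−1} = 10 (mod 13).
  i = 5 (α = 12): (12−11)(12−9)(12−1)(12−5) = 1·3·11·7 = 231 ≡ 10, so v_5 = 10^{−1} = 4 (mod 13).
  v = [4, 4, 4, 10, 4].
Step 2: syndromes of r = [4, 4, 0, 12, 7] (all sums mod 13).
  S_0 = Σ v_i r_i = 4·4 + 4·4 + 4·0 + 10·12 + 4·7 = 180 ≡ 11.
  S_1 = Σ v_i α_i r_i = 4·11·4 + 4·9·4 + 4·1·0 + 10·5·12 + 4·12·7 = 1256 ≡ 8.
  α_i^2 mod 13 = [4, 3, 1, 12, 1].
  S_2 = Σ v_i α_i^2 r_i = 4·4·4 + 4·3·4 + 4·1·0 + 10·12·12 + 4·1·7 = 1580 ≡ 7.
  S = (11, 8, 7) ≠ 0, so r is not a codeword (an error is present).
Step 3: locate the error. For a single error e at position i, S_ℓ = v_i·e·α_i^ℓ, so α_err = S_1/S_0.
  S_0^{−1} = 11^{−1} = 6 (mod 13), so α_err = 8·6 = 48 ≡ 9 = α_2. Error position i = 2.
  Consistency check: S_2/S_1 = 7·5 = 35 ≡ 9 = α_err ✓ (single-error assumption holds).
Step 4: error magnitude e = S_0/v_2 = S_0·∏_{j≠2}(α_2 − α_j) = 11·10 = 110 ≡ 6 (mod 13).
Step 5: correct position 2: c_2 = r_2 − e = 4 − 6 ≡ 11 (mod 13). Hence c = [4, 11, 0, 12, 7].
  Check: interpolating c through the α_i gives m(x) = 10 + 3·x (degree < 2) with m(α_i) = c_i for every i, so c is indeed a codeword.


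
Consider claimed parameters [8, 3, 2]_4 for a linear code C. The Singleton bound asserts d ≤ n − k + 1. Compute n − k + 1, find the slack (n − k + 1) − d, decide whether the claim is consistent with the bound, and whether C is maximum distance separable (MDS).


Singleton RHS = n − k + 1 = 6, slack = 4, bound satisfied, not MDS.

Singleton bound: d ≤ n − k + 1.
Here n = 8, k = 3, so n − k + 1 = 6.
Given d = 2, check d ≤ 6: YES.
Slack = (n − k + 1) − d = 4.
The code is NOT MDS (slack = 4 > 0).
Description: the claimed parameters are [8, 3, 2]_4; such a code would be non-MDS.


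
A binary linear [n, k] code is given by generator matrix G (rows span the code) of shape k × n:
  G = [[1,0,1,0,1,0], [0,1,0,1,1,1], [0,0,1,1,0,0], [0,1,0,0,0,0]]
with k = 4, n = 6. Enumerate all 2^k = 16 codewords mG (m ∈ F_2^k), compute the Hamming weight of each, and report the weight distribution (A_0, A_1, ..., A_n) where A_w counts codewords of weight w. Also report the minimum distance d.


Weight distribution: A_0 = 1, A_1 = 1, A_2 = 2, A_3 = 6, A_4 = 5, A_5 = 1. Minimum distance d = 1.

Enumerate all 2^4 = 16 messages m ∈ F_2^4.
For each, compute codeword c = mG in F_2^6, then tally its weight.
  m = 0000 → c = 000000, weight = 0.
  m = 1000 → c = 101010, weight = 3.
  m = 0100 → c = 010111, weight = 4.
  m = 1100 → c = 111101, weight = 5.
  m = 0010 → c = 001100, weight = 2.
  m = 1010 → c = 100110, weight = 3.
  m = 0110 → c = 011011, weight = 4.
  m = 1110 → c = 110001, weight = 3.
  m = 0001 → c = 010000, weight = 1.
  m = 1001 → c = 111010, weight = 4.
  m = 0101 → c = 000111, weight = 3.
  m = 1101 → c = 101101, weight = 4.
  m = 0011 → c = 011100, weight = 3.
  m = 1011 → c = 110110, weight = 4.
  m = 0111 → c = 001011, weight = 3.
  m = 1111 → c = 100001, weight = 2.
Tally weights:
  weight 0: 1 codewords.
  weight 1: 1 codewords.
  weight 2: 2 codewords.
  weight 3: 6 codewords.
  weight 4: 5 codewords.
  weight 5: 1 codewords.
Minimum distance d = smallest w > 0 with A_w > 0 = 1.
Sanity: Σ A_w = 16 = 2^4 = 16 ✓.


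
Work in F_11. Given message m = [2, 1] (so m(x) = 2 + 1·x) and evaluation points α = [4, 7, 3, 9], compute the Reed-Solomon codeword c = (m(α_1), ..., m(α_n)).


c = [6, 9, 5, 0]

Message polynomial: m(x) = 2 + 1·x (mod 11).
For each evaluation point α_i, compute m(α_i) mod 11:
  α_1 = 4: Horner steps 1 → 6, so m(4) = 6.
  α_2 = 7: Horner steps 1 → 9, so m(7) = 9.
  α_3 = 3: Horner steps 1 → 5, so m(3) = 5.
  α_4 = 9: Horner steps 1 → 0, so m(9) = 0.
Codeword c = [6, 9, 5, 0] ∈ F_11^4.


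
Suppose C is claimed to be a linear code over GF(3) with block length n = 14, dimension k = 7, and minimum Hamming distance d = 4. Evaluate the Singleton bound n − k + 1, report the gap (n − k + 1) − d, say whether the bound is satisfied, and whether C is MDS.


Singleton RHS = n − k + 1 = 8, slack = 4, bound satisfied, not MDS.

Singleton bound: d ≤ n − k + 1.
Here n = 14, k = 7, so n − k + 1 = 8.
Given d = 4, check d ≤ 8: YES.
Slack = (n − k + 1) − d = 4.
The code is NOT MDS (slack = 4 > 0).
Description: the claimed parameters are [14, 7, 4]_3; such a code would be non-MDS.


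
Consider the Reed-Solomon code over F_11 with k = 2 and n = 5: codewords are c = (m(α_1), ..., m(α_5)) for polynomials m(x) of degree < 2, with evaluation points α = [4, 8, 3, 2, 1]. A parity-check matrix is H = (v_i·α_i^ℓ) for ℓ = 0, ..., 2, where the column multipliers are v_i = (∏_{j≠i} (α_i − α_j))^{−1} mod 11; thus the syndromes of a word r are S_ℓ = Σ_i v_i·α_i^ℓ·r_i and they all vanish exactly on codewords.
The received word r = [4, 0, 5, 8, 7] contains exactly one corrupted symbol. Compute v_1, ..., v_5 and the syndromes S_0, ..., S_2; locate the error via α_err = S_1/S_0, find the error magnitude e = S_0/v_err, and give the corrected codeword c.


S = (9, 7, 3), error at position 4, error magnitude e = 2, c = [4, 0, 5, 6, 7].

Step 1: column multipliers v_i = (∏_{j≠i}(α_i − α_j))^{−1} mod 11.
  i = 1 (α = 4): (4−8)(4−3)(4−2)(4−1) = (−4)·1·2·3 = −24 ≡ 9, so v_1 = 9^{−1} = 5 (mod 11).
  i = 2 (α = 8): (8−4)(8−3)(8−2)(8−1) = 4·5·6·7 = 840 ≡ 4, so v_2 = 4^{−1} = 3 (mod 11).
  i = 3 (α = 3): (3−4)(3−8)(3−2)(3−1) = (−1)·(−5)·1·2 = 10 ≡ 10, so v_3 = 10^{−1} = 10 (mod 11).
  i = 4 (α = 2): (2−4)(2−8)(2−3)(2−1) = (−2)·(−6)·(−1)·1 = −12 ≡ 10, so v_4 = 10^{−1} = 10 (mod 11).
  i = 5 (α = 1): (1−4)(1−8)(1−3)(1−2) = (−3)·(−7)·(−2)·(−1) = 42 ≡ 9, so v_5 = 9^{−1} = 5 (mod 11).
  v = [5, 3, 10, 10, 5].
Step 2: syndromes of r = [4, 0, 5, 8, 7] (all sums mod 11).
  S_0 = Σ v_i r_i = 5·4 + 3·0 + 10·5 + 10·8 + 5·7 = 185 ≡ 9.
  S_1 = Σ v_i α_i r_i = 5·4·4 + 3·8·0 + 10·3·5 + 10·2·8 + 5·1·7 = 425 ≡ 7.
  α_i^2 mod 11 = [5, 9, 9, 4, 1].
  S_2 = Σ v_i α_i^2 r_i = 5·5·4 + 3·9·0 + 10·9·5 + 10·4·8 + 5·1·7 = 905 ≡ 3.
  S = (9, 7, 3) ≠ 0, so r is not a codeword (an error is present).
Step 3: locate the error. For a single error e at position i, S_ℓ = v_i·e·α_i^ℓ, so α_err = S_1/S_0.
  S_0^{−1} = 9^{−1} = 5 (mod 11), so α_err = 7·5 = 35 ≡ 2 = α_4. Error position i = 4.
  Consistency check: S_2/S_1 = 3·8 = 24 ≡ 2 = α_err ✓ (single-error assumption holds).
Step 4: error magnitude e = S_0/v_4 = S_0·∏_{j≠4}(α_4 − α_j) = 9·10 = 90 ≡ 2 (mod 11).
Step 5: correct position 4: c_4 = r_4 − e = 8 − 2 ≡ 6 (mod 11). Hence c = [4, 0, 5, 6, 7].
  Check: interpolating c through the α_i gives m(x) = 8 + 10·x (degree < 2) with m(α_i) = c_i for every i, so c is indeed a codeword.


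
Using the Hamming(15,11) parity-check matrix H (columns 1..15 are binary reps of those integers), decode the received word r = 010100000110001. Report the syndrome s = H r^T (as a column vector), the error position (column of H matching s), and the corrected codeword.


s = (1, 0, 0, 0)^T, error position = 8, corrected codeword c = 010100010110001

Compute s = H r^T mod 2 one row at a time:
  s_1 = 0 + 0 + 1 + 1 + 0 + 0 + 0 + 1 = 3 ≡ 1 (mod 2).
  s_2 = 1 + 0 + 0 + 0 + 0 + 0 + 0 + 1 = 2 ≡ 0 (mod 2).
  s_3 = 1 + 0 + 0 + 0 + 1 + 1 + 0 + 1 = 4 ≡ 0 (mod 2).
  s_4 = 0 + 0 + 0 + 0 + 0 + 1 + 0 + 1 = 2 ≡ 0 (mod 2).
s = (1, 0, 0, 0)^T — this equals column 8 of H (binary 1000), so error is at position 8.
Correct: flip bit 8 of r = 010100000110001 to get c = 010100010110001.


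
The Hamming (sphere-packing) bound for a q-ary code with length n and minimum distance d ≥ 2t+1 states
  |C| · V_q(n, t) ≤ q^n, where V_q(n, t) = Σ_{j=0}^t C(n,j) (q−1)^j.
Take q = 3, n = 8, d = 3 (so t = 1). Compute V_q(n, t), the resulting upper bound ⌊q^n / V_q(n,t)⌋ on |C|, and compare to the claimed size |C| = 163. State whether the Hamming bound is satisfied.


V_q(n, t) = 17, q^n = 6561, Hamming bound = 385, |C| = 163 ≤ bound (satisfied).

Step 1: Compute V_q(n, t) = Σ_{j=0}^1 C(n, j) (q−1)^j.
  j = 0: C(8,0)·(2)^0 = 1·1 = 1.
  j = 1: C(8,1)·(2)^1 = 8·2 = 16.
  V_q(n, t) = 1 + 16 = 17.
Step 2: q^n = 3^8 = 6561.
Step 3: Hamming bound ⌊q^n / V_q(n,t)⌋ = ⌊6561/17⌋ = 385.
Step 4: Compare |C| = 163 to 385: satisfied.
The claimed |C| lies below the Hamming bound.


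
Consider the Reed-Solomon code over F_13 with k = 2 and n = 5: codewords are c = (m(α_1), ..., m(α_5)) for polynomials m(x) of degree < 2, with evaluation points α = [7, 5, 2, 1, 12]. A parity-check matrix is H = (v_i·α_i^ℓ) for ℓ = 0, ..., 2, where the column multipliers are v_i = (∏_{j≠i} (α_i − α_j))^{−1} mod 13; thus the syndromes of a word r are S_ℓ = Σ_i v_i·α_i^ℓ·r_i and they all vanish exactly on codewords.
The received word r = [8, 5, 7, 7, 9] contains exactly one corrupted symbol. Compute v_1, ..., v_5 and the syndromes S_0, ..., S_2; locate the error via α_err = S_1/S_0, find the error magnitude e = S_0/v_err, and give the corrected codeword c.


S = (2, 2, 2), error at position 4, error magnitude e = 8, c = [8, 5, 7, 12, 9].

Step 1: column multipliers v_i = (∏_{j≠i}(α_i − α_j))^{−1} mod 13.
  i = 1 (α = 7): (7−5)(7−2)(7−1)(7−12) = 2·5·6·(−5) = −300 ≡ 12, so v_1 = 12^{−1} = 12 (mod 13).
  i = 2 (α = 5): (5−7)(5−2)(5−1)(5−12) = (−2)·3·4·(−7) = 168 ≡ 12, so v_2 = 12^{−1} = 12 (mod 13).
  i = 3 (α = 2): (2−7)(2−5)(2−1)(2−12) = (−5)·(−3)·1·(−10) = −150 ≡ 6, so v_3 = 6^{−1} = 11 (mod 13).
  i = 4 (α = 1): (1−7)(1−5)(1−2)(1−12) = (−6)·(−4)·(−1)·(−11) = 264 ≡ 4, so v_4 = 4^{−1} = 10 (mod 13).
  i = 5 (α = 12): (12−7)(12−5)(12−2)(12−1) = 5·7·10·11 = 3850 ≡ 2, so v_5 = 2^{−1} = 7 (mod 13).
  v = [12, 12, 11, 10, 7].
Step 2: syndromes of r = [8, 5, 7, 7, 9] (all sums mod 13).
  S_0 = Σ v_i r_i = 12·8 + 12·5 + 11·7 + 10·7 + 7·9 = 366 ≡ 2.
  S_1 = Σ v_i α_i r_i = 12·7·8 + 12·5·5 + 11·2·7 + 10·1·7 + 7·12·9 = 1952 ≡ 2.
  α_i^2 mod 13 = [10, 12, 4, 1, 1].
  S_2 = Σ v_i α_i^2 r_i = 12·10·8 + 12·12·5 + 11·4·7 + 10·1·7 + 7·1·9 = 2121 ≡ 2.
  S = (2, 2, 2) ≠ 0, so r is not a codeword (an error is present).
Step 3: locate the error. For a single error e at position i, S_ℓ = v_i·e·α_i^ℓ, so α_err = S_1/S_0.
  S_0^{−1} = 2^{−1} = 7 (mod 13), so α_err = 2·7 = 14 ≡ 1 = α_4. Error position i = 4.
  Consistency check: S_2/S_1 = 2·7 = 14 ≡ 1 = α_err ✓ (single-error assumption holds).
Step 4: error magnitude e = S_0/v_4 = S_0·∏_{j≠4}(α_4 − α_j) = 2·4 = 8 ≡ 8 (mod 13).
Step 5: correct position 4: c_4 = r_4 − e = 7 − 8 ≡ 12 (mod 13). Hence c = [8, 5, 7, 12, 9].
  Check: interpolating c through the α_i gives m(x) = 4 + 8·x (degree < 2) with m(α_i) = c_i for every i, so c is indeed a codeword.
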